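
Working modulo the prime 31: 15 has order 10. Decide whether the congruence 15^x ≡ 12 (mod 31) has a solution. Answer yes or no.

no

12 ∈ ⟨15⟩ iff 12^10 ≡ 1 (mod 31), since |⟨15⟩| = 10.
12^10 mod 31 = 25.
Since 25 ≠ 1, 12 does not lie in the subgroup.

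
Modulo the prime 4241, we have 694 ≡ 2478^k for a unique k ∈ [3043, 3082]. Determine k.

3067

Compute 2478^3043 mod 4241 = 3196, then multiply by 2478 repeatedly:
  2478^3043=3196  2478^3044=1741  2478^3045=1101  2478^3046=1315  2478^3047=1482
  2478^3048=3931  2478^3049=3682  2478^3050=1605  2478^3051=3373  2478^3052=3524
  2478^3053=253  2478^3054=3507  2478^3055=537  2478^3056=3253  2478^3057=3034
  2478^3058=3200  2478^3059=3171  2478^3060=3406  2478^3061=478  2478^3062=1245
  2478^3063=1903  2478^3064=3883  2478^3065=3486  2478^3066=3632  2478^3067=694
Found 694 at exponent 3067.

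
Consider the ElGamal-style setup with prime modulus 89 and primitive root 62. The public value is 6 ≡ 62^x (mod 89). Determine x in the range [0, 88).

79

Baby-step giant-step with m = ceil(sqrt(88)) = 10.
Baby table (62^j mod 89 for j=0..9):
  0:1  1:62  2:17  3:75  4:22  5:29  6:18  7:48
  8:39  9:15
Giant step factor: 62^(-10) ≡ 69 (mod 89).
Scan 6·69^i mod 89 for i = 0, 1, …:
  i=0: 6   i=1: 58   i=2: 86   i=3: 60
  i=4: 46   i=5: 59   i=6: 66   i=7: 15
Match at i=7, j=9: x = 7·10 + 9 = 79.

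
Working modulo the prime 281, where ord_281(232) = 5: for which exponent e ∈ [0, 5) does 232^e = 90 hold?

3

Successive powers of 232 modulo 281:
  232^0=1  232^1=232  232^2=153  232^3=90
So 232^3 ≡ 90 (mod 281), giving e = 3.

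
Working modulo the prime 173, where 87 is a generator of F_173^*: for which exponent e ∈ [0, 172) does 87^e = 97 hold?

51

Baby-step giant-step with m = ceil(sqrt(172)) = 14.
Baby table (87^j mod 173 for j=0..13):
  0:1  1:87  2:130  3:65  4:119  5:146  6:73  7:123
  8:148  9:74  10:37  11:105  12:139  13:156
Giant step factor: 87^(-14) ≡ 122 (mod 173).
Scan 97·122^i mod 173 for i = 0, 1, …:
  i=0: 97   i=1: 70   i=2: 63   i=3: 74
Match at i=3, j=9: e = 3·14 + 9 = 51.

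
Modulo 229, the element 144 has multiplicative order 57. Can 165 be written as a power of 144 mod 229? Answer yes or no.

yes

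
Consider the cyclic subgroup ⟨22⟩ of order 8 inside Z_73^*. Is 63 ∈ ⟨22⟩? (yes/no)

yes

⟨22⟩ has order 8; its elements mod 73 are {1, 10, 22, 27, 46, 51, 63, 72}.
63 is in this set.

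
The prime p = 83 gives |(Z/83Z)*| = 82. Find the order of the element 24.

82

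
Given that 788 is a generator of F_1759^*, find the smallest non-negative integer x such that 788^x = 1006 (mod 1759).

Baby-step giant-step with m = ceil(sqrt(1758)) = 42.
Baby table (788^j mod 1759 for j=0..41):
  0:1  1:788  2:17  3:1083  4:289  5:821  6:1395  7:1644
  8:848  9:1563  10:344  11:186  12:571  13:1403  14:912  15:984
  16:1432  17:897  18:1477  19:1177  20:483  21:660  22:1175  23:666
  24:626  25:768  26:88  27:743  28:1496  29:318  30:806  31:129
  32:1389  33:434  34:746  35:342  36:369  37:537  38:996  39:334
  40:1101  41:401
Giant step factor: 788^(-42) ≡ 398 (mod 1759).
Scan 1006·398^i mod 1759 for i = 0, 1, …:
  i=0: 1006   i=1: 1095   i=2: 1337   i=3: 908
  i=4: 789   i=5: 920   i=6: 288   i=7: 289
Match at i=7, j=4: x = 7·42 + 4 = 298.

298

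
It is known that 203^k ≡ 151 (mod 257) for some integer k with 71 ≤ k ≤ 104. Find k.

83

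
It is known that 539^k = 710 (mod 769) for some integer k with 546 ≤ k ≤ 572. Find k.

553

Compute 539^546 mod 769 = 634, then multiply by 539 repeatedly:
  539^546=634  539^547=290  539^548=203  539^549=219  539^550=384
  539^551=115  539^552=465  539^553=710
Found 710 at exponent 553.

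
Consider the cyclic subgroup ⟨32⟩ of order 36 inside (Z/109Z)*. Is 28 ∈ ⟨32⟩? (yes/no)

no

28 ∈ ⟨32⟩ iff 28^36 ≡ 1 (mod 109), since |⟨32⟩| = 36.
28^36 mod 109 = 63.
Since 63 ≠ 1, 28 does not lie in the subgroup.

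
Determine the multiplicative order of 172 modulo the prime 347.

The order of 172 must divide p − 1 = 346 = 2 · 173.
Divisors: 1, 2, 173, 346.
Check each in increasing order: 172^1 ≡ 172;  172^2 ≡ 89;  172^173 ≡ 1.
Smallest exponent giving 1 is 173.

173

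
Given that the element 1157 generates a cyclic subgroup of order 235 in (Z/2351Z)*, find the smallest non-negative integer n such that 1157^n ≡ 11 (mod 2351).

Baby-step giant-step with m = ceil(sqrt(235)) = 16.
Baby table (1157^j mod 2351 for j=0..15):
  0:1  1:1157  2:930  3:1603  4:2083  5:256  6:2317  7:629
  8:1294  9:1922  10:2059  11:700  12:1156  13:2124  14:673  15:480
Giant step factor: 1157^(-16) ≡ 1512 (mod 2351).
Scan 11·1512^i mod 2351 for i = 0, 1, …:
  i=0: 11   i=1: 175   i=2: 1288   i=3: 828
  i=4: 1204   i=5: 774   i=6: 1841   i=7: 8
  i=8: 341   i=9: 723   i=10: 2312   i=11: 2158
  i=12: 2059
Match at i=12, j=10: n = 12·16 + 10 = 202.

202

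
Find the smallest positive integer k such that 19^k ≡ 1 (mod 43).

The order of 19 must divide p − 1 = 42 = 2 · 3 · 7.
Divisors: 1, 2, 3, 6, 7, 14, 21, 42.
Check each in increasing order: 19^1 ≡ 19;  19^2 ≡ 17;  19^3 ≡ 22;  19^6 ≡ 11;  19^7 ≡ 37;  19^14 ≡ 36;  19^21 ≡ 42;  19^42 ≡ 1.
Smallest exponent giving 1 is 42.

42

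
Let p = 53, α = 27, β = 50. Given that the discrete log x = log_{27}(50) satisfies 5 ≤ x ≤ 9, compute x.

9

Compute 27^5 mod 53 = 5, then multiply by 27 repeatedly:
  27^5=5  27^6=29  27^7=41  27^8=47  27^9=50
Found 50 at exponent 9.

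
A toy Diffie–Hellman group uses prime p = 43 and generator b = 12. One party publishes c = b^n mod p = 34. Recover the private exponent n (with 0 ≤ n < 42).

5

Successive powers of 12 modulo 43:
  12^0=1  12^1=12  12^2=15  12^3=8  12^4=10  12^5=34
So 12^5 ≡ 34 (mod 43), giving n = 5.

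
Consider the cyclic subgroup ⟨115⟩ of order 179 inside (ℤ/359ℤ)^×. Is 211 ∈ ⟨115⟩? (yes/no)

no

211 ∈ ⟨115⟩ iff 211^179 ≡ 1 (mod 359), since |⟨115⟩| = 179.
211^179 mod 359 = 358.
Since 358 ≠ 1, 211 does not lie in the subgroup.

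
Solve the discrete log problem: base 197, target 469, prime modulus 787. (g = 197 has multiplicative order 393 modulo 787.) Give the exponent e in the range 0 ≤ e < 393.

Baby-step giant-step with m = ceil(sqrt(393)) = 20.
Baby table (197^j mod 787 for j=0..19):
  0:1  1:197  2:246  3:455  4:704  5:176  6:44  7:11
  8:593  9:345  10:283  11:661  12:362  13:484  14:121  15:227
  16:647  17:752  18:188  19:47
Giant step factor: 197^(-20) ≡ 268 (mod 787).
Scan 469·268^i mod 787 for i = 0, 1, …:
  i=0: 469   i=1: 559   i=2: 282   i=3: 24
  i=4: 136   i=5: 246
Match at i=5, j=2: e = 5·20 + 2 = 102.

102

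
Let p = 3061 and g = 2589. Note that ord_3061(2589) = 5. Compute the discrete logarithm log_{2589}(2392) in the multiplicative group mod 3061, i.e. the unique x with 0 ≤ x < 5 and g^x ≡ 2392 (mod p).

Successive powers of 2589 modulo 3061:
  2589^0=1  2589^1=2589  2589^2=2392
So 2589^2 ≡ 2392 (mod 3061), giving x = 2.

2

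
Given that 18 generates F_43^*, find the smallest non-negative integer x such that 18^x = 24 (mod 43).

26

Baby-step giant-step with m = ceil(sqrt(42)) = 7.
Baby table (18^j mod 43 for j=0..6):
  0:1  1:18  2:23  3:27  4:13  5:19  6:41
Giant step factor: 18^(-7) ≡ 37 (mod 43).
Scan 24·37^i mod 43 for i = 0, 1, …:
  i=0: 24   i=1: 28   i=2: 4   i=3: 19
Match at i=3, j=5: x = 3·7 + 5 = 26.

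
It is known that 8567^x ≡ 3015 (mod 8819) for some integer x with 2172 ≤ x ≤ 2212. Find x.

2188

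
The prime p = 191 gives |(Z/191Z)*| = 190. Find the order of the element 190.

The order of 190 must divide p − 1 = 190 = 2 · 5 · 19.
Divisors: 1, 2, 5, 10, 19, 38, 95, 190.
Check each in increasing order: 190^1 ≡ 190;  190^2 ≡ 1.
Smallest exponent giving 1 is 2.

2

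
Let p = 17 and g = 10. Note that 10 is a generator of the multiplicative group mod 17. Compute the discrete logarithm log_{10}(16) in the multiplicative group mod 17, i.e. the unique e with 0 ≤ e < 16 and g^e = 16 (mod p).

Successive powers of 10 modulo 17:
  10^0=1  10^1=10  10^2=15  10^3=14  10^4=4  10^5=6
  10^6=9  10^7=5  10^8=16
So 10^8 ≡ 16 (mod 17), giving e = 8.

8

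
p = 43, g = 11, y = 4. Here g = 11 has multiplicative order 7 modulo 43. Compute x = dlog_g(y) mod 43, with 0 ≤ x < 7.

6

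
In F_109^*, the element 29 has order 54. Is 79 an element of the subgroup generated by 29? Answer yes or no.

no

79 ∈ ⟨29⟩ iff 79^54 ≡ 1 (mod 109), since |⟨29⟩| = 54.
79^54 mod 109 = 108.
Since 108 ≠ 1, 79 does not lie in the subgroup.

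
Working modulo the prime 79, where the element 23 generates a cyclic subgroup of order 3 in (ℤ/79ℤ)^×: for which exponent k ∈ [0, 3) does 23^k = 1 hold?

Successive powers of 23 modulo 79:
  23^0=1
So 23^0 ≡ 1 (mod 79), giving k = 0.

0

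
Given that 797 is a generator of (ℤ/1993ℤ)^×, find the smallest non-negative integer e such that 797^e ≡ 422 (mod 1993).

279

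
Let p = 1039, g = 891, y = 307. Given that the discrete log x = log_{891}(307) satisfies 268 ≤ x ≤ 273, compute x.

273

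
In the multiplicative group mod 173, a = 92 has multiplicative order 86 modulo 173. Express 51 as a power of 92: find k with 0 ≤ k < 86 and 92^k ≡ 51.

28

Baby-step giant-step with m = ceil(sqrt(86)) = 10.
Baby table (92^j mod 173 for j=0..9):
  0:1  1:92  2:160  3:15  4:169  5:151  6:52  7:113
  8:16  9:88
Giant step factor: 92^(-10) ≡ 84 (mod 173).
Scan 51·84^i mod 173 for i = 0, 1, …:
  i=0: 51   i=1: 132   i=2: 16
Match at i=2, j=8: k = 2·10 + 8 = 28.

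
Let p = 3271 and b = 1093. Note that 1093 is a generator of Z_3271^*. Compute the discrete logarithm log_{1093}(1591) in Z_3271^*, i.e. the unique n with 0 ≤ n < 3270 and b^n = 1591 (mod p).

Baby-step giant-step with m = ceil(sqrt(3270)) = 58.
Baby table (1093^j mod 3271 for j=0..57):
  0:1  1:1093  2:734  3:867  4:2312  5:1804  6:2630  7:2652
  8:530  9:323  10:3042  11:1570  12:2006  13:988  14:454  15:2301
  16:2865  17:1098  18:2928  19:1266  20:105  21:280  22:1837  23:2718
  24:706  25:2973  26:1386  27:425  28:43  29:1205  30:2123  31:1300
  32:1286  33:2339  34:1876  35:2822  36:3164  37:805  38:3237  39:2090
  40:1212  41:3232  42:3167  43:813  44:2168  45:1420  46:1606  47:2102
  48:1244  49:2227  50:487  51:2389  52:919  53:270  54:720  55:1920
  56:1849  57:2750
Giant step factor: 1093^(-58) ≡ 908 (mod 3271).
Scan 1591·908^i mod 3271 for i = 0, 1, …:
  i=0: 1591   i=1: 2117   i=2: 2159   i=3: 1043
  i=4: 1725   i=5: 2762   i=6: 2310   i=7: 769
  i=8: 1529   i=9: 1428     …   i=22: 633
  i=23: 2339
Match at i=23, j=33: n = 23·58 + 33 = 1367.

1367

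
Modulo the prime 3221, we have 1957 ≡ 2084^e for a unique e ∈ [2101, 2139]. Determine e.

2109

Compute 2084^2101 mod 3221 = 1421, then multiply by 2084 repeatedly:
  2084^2101=1421  2084^2102=1265  2084^2103=1482  2084^2104=2770  2084^2105=648
  2084^2106=833  2084^2107=3074  2084^2108=2868  2084^2109=1957
Found 1957 at exponent 2109.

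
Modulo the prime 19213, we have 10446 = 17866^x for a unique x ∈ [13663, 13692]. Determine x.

13692

Compute 17866^13663 mod 19213 = 7689, then multiply by 17866 repeatedly:
  17866^13663=7689  17866^13664=17937  17866^13665=8815  17866^13666=19042  17866^13667=18994
  17866^13668=6798  17866^13669=7695  17866^13670=9855  17866^13671=1498  17866^13672=18772
  17866^13673=17637  17866^13674=9442  17866^13675=632  17866^13676=13281  17866^13677=17009
  17866^13678=9986  17866^13679=17171  17866^13680=3115  17866^13681=11742  17866^13682=15038
  17866^13683=13529  17866^13684=9574  17866^13685=14958  17866^13686=6011  17866^13687=11069
  17866^13688=18558  17866^13689=17700  17866^13690=1433  17866^13691=10262  17866^13692=10446
Found 10446 at exponent 13692.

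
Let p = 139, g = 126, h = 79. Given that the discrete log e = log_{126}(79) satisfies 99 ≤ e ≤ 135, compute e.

Compute 126^99 mod 139 = 62, then multiply by 126 repeatedly:
  126^99=62  126^100=28  126^101=53  126^102=6  126^103=61
  126^104=41  126^105=23  126^106=118  126^107=134  126^108=65
  126^109=128  126^110=4  126^111=87  126^112=120  126^113=108
  126^114=125  126^115=43  126^116=136  126^117=39  126^118=49
  126^119=58  126^120=80  126^121=72  126^122=37  126^123=75
  126^124=137  126^125=26  126^126=79
Found 79 at exponent 126.

126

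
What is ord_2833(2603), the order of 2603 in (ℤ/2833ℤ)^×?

944

The order of 2603 must divide p − 1 = 2832 = 2^4 · 3 · 59.
Divisors: 1, 2, 3, 4, 6, 8, 12, 16, 24, 48, 59, 118, 177, 236, 354, 472, 708, 944, 1416, 2832.
Check each in increasing order: 2603^1 ≡ 2603;  2603^2 ≡ 1906;  2603^3 ≡ 735;  2603^4 ≡ 930;  2603^6 ≡ 1955;  2603^8 ≡ 835;  2603^12 ≡ 308;  2603^16 ≡ 307;  2603^24 ≡ 1375;  2603^48 ≡ 1014;  2603^59 ≡ 539;  2603^118 ≡ 1555;  2603^177 ≡ 2410;  2603^236 ≡ 1476;  2603^354 ≡ 450;  2603^472 ≡ 2832;  2603^708 ≡ 1357;  2603^944 ≡ 1.
Smallest exponent giving 1 is 944.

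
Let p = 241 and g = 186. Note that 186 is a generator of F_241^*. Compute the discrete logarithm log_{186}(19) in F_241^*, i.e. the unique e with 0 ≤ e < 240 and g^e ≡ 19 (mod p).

175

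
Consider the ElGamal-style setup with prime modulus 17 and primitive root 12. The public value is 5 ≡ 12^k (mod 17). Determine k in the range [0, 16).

9

Successive powers of 12 modulo 17:
  12^0=1  12^1=12  12^2=8  12^3=11  12^4=13  12^5=3
  12^6=2  12^7=7  12^8=16  12^9=5
So 12^9 ≡ 5 (mod 17), giving k = 9.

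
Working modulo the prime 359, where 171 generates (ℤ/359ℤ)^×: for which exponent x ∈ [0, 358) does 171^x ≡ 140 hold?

Baby-step giant-step with m = ceil(sqrt(358)) = 19.
Baby table (171^j mod 359 for j=0..18):
  0:1  1:171  2:162  3:59  4:37  5:224  6:250  7:29
  8:292  9:31  10:275  11:355  12:34  13:70  14:123  15:211
  16:181  17:77  18:243
Giant step factor: 171^(-19) ≡ 71 (mod 359).
Scan 140·71^i mod 359 for i = 0, 1, …:
  i=0: 140   i=1: 247   i=2: 305   i=3: 115
  i=4: 267   i=5: 289   i=6: 56   i=7: 27
  i=8: 122   i=9: 46     …   i=14: 336
  i=15: 162
Match at i=15, j=2: x = 15·19 + 2 = 287.

287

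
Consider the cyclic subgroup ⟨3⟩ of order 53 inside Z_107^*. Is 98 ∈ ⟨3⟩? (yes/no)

98 ∈ ⟨3⟩ iff 98^53 ≡ 1 (mod 107), since |⟨3⟩| = 53.
98^53 mod 107 = 106.
Since 106 ≠ 1, 98 does not lie in the subgroup.

no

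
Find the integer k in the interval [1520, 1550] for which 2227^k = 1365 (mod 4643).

1527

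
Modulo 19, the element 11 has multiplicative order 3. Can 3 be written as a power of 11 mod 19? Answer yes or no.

3 ∈ ⟨11⟩ iff 3^3 ≡ 1 (mod 19), since |⟨11⟩| = 3.
3^3 mod 19 = 8.
Since 8 ≠ 1, 3 does not lie in the subgroup.

no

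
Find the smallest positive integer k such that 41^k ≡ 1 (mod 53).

52

The order of 41 must divide p − 1 = 52 = 2^2 · 13.
Divisors: 1, 2, 4, 13, 26, 52.
Check each in increasing order: 41^1 ≡ 41;  41^2 ≡ 38;  41^4 ≡ 13;  41^13 ≡ 30;  41^26 ≡ 52;  41^52 ≡ 1.
Smallest exponent giving 1 is 52.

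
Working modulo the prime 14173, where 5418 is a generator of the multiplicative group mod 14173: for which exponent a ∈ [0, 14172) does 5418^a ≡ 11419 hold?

11570

Baby-step giant-step with m = ceil(sqrt(14172)) = 120.
Baby table (5418^j mod 14173 for j=0..119):
  0:1  1:5418  2:2441  3:1929  4:5821  5:3253  6:7715  7:3693
  8:10571  9:585  10:8951  11:10685  12:8798  13:3765  14:3823  15:6261
  16:6109  17:4607  18:2073  19:6498  20:432  21:2031  22:5710  23:11294
  24:6051  25:2169  26:2225  27:8000  28:2966  29:11779  30:11776  31:9695
  32:2372  33:10758  34:7468  35:11882  36:2910  37:6004  38:2637  39:882
  40:2375  41:12839  42:618  43:3496  44:6200  45:1590  46:11609  47:11961
  48:5742  49:421  50:13298  51:7205  52:4248  53:12885  54:8905  55:2398
  56:9896  57:69  58:5344  59:12526  60:5544  61:4805  62:11862  63:7934
  64:13876  65:6576  66:12019  67:8180  68:269  69:11796  70:4671  71:8673
  72:6819  73:10504  74:6077  75:1307  76:8999  77:1462  78:12582  79:11319
  80:13944  81:6502  82:7931  83:11795  84:13426  85:6232  86:4890  87:4683
  88:2824  89:7765  90:5306  91:5064  92:11997  93:2368  94:3259  95:11877
  96:4166  97:7972  98:7165  99:123  100:283  101:2610  102:10499  103:7333
  104:3275  105:13527  106:703  107:10490  108:1090  109:9652  110:10339  111:5006
  112:9559  113:2520  114:4761  115:238  116:13914  117:14038  118:5566  119:10617
Giant step factor: 5418^(-120) ≡ 8938 (mod 14173).
Scan 11419·8938^i mod 14173 for i = 0, 1, …:
  i=0: 11419   i=1: 3249   i=2: 13258   i=3: 13724
  i=4: 11970   i=5: 10056   i=6: 9535   i=7: 1581
  i=8: 497   i=9: 6037     …   i=95: 3804
  i=96: 13298
Match at i=96, j=50: a = 96·120 + 50 = 11570.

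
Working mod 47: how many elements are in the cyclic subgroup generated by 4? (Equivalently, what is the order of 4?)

The order of 4 must divide p − 1 = 46 = 2 · 23.
Divisors: 1, 2, 23, 46.
Check each in increasing order: 4^1 ≡ 4;  4^2 ≡ 16;  4^23 ≡ 1.
Smallest exponent giving 1 is 23.

23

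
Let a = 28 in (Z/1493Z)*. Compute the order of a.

373

The order of 28 must divide p − 1 = 1492 = 2^2 · 373.
Divisors: 1, 2, 4, 373, 746, 1492.
Check each in increasing order: 28^1 ≡ 28;  28^2 ≡ 784;  28^4 ≡ 1033;  28^373 ≡ 1.
Smallest exponent giving 1 is 373.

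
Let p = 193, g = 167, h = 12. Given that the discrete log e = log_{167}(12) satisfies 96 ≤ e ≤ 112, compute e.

Compute 167^96 mod 193 = 192, then multiply by 167 repeatedly:
  167^96=192  167^97=26  167^98=96  167^99=13  167^100=48
  167^101=103  167^102=24  167^103=148  167^104=12
Found 12 at exponent 104.

104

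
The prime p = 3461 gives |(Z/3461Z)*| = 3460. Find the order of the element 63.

The order of 63 must divide p − 1 = 3460 = 2^2 · 5 · 173.
Divisors: 1, 2, 4, 5, 10, 20, 173, 346, 692, 865, 1730, 3460.
Check each in increasing order: 63^1 ≡ 63;  63^2 ≡ 508;  63^4 ≡ 1950;  63^5 ≡ 1715;  63^10 ≡ 2836;  63^20 ≡ 2993;  63^173 ≡ 3055;  63^346 ≡ 2169;  63^692 ≡ 1062;  63^865 ≡ 1453;  63^1730 ≡ 3460;  63^3460 ≡ 1.
Smallest exponent giving 1 is 3460.

3460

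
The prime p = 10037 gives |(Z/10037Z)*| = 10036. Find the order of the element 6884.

The order of 6884 must divide p − 1 = 10036 = 2^2 · 13 · 193.
Divisors: 1, 2, 4, 13, 26, 52, 193, 386, 772, 2509, 5018, 10036.
Check each in increasing order: 6884^1 ≡ 6884;  6884^2 ≡ 4779;  6884^4 ≡ 4666;  6884^13 ≡ 2984;  6884^26 ≡ 1437;  6884^52 ≡ 7384;  6884^193 ≡ 3099;  6884^386 ≡ 8429;  6884^772 ≡ 6155;  6884^2509 ≡ 10036;  6884^5018 ≡ 1.
Smallest exponent giving 1 is 5018.

5018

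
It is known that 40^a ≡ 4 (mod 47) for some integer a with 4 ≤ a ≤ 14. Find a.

4

Compute 40^4 mod 47 = 4, then multiply by 40 repeatedly:
  40^4=4
Found 4 at exponent 4.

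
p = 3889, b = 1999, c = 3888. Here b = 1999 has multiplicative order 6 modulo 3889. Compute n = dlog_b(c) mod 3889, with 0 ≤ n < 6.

3

Successive powers of 1999 modulo 3889:
  1999^0=1  1999^1=1999  1999^2=1998  1999^3=3888
So 1999^3 ≡ 3888 (mod 3889), giving n = 3.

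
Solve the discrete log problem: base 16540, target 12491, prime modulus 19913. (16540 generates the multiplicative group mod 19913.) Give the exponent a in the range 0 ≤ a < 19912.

11869

Baby-step giant-step with m = ceil(sqrt(19912)) = 142.
Baby table (16540^j mod 19913 for j=0..141):
  0:1  1:16540  2:6806  3:3051  4:3998  5:15760  6:9230  7:11142
  8:13778  9:3748  10:2751  11:335  12:5086  13:9928  14:6522  15:5159
  16:2655  17:5535  18:8839  19:15727  20:1061  21:5587  22:12660  23:11205
  24:409  25:14353  26:15747  27:13253  28:2316  29:13941  30:11513  31:16914
  32:19736  33:19544  34:10031  35:17537  36:9222  37:18213  38:19069  39:19166
  40:10593  41:13646  42:10898  43:444  44:15776  45:15001  46:560  47:2855
  48:7977  49:15955  50:8624  51:4141  52:11333  53:6751  54:9349  55:8015
  56:7259  57:8383  58:601  59:3953  60:8241  61:1655  62:13238  63:13085
  64:11416  65:5574  66:16683  67:2379  68:572  69:2205  70:9997  71:12741
  72:16774  73:14044  74:2615  75:1064  76:15381  77:13165  78:445  79:12403
  80:1894  81:3611  82:6853  83:3824  84:5272  85:19766  86:17919  87:15081
  88:9502  89:9684  90:13101  91:17187  92:14905  93:5760  94:6608  95:13776
  96:10494  97:9052  98:14146  99:17003  100:18234  101:7975  102:2788  103:14925
  104:17952  105:3337  106:15057  107:10802  108:5644  109:19529  110:887  111:15012
  112:3283  113:17982  114:1712  115:194  116:2767  117:6106  118:14417  119:18918
  120:10751  121:18363  122:10944  123:4590  124:10244  125:15956  126:5251  127:10947
  128:14384  129:10749  130:5196  131:17245  132:18401  133:2248  134:4349  135:6704
  136:8576  137:6741  138:3253  139:19607  140:16575  141:8229
Giant step factor: 16540^(-142) ≡ 13762 (mod 19913).
Scan 12491·13762^i mod 19913 for i = 0, 1, …:
  i=0: 12491   i=1: 12126   i=2: 7072   i=3: 10033
  i=4: 17317   i=5: 17683   i=6: 16586   i=7: 13726
  i=8: 2494   i=9: 12329     …   i=82: 12774
  i=83: 3824
Match at i=83, j=83: a = 83·142 + 83 = 11869.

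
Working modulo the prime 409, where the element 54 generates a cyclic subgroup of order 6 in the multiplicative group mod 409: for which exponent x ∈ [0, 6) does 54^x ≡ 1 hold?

0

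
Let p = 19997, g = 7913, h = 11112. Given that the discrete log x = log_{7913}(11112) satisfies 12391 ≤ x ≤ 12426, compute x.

12419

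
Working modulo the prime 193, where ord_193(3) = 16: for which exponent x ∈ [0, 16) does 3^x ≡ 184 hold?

10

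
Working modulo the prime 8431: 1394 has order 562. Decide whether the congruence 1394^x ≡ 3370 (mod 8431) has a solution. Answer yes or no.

3370 ∈ ⟨1394⟩ iff 3370^562 ≡ 1 (mod 8431), since |⟨1394⟩| = 562.
3370^562 mod 8431 = 1.
Since 1 = 1, 3370 lies in the subgroup.

yes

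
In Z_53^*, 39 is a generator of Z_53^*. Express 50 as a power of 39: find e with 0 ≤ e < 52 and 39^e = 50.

15

Successive powers of 39 modulo 53:
  39^0=1  39^1=39  39^2=37  39^3=12  39^4=44  39^5=20
  39^6=38  39^7=51  39^8=28  39^9=32  39^10=29  39^11=18
  39^12=13  39^13=30  39^14=4  39^15=50
So 39^15 ≡ 50 (mod 53), giving e = 15.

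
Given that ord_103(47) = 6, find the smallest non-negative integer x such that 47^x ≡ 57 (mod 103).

5

Successive powers of 47 modulo 103:
  47^0=1  47^1=47  47^2=46  47^3=102  47^4=56  47^5=57
So 47^5 ≡ 57 (mod 103), giving x = 5.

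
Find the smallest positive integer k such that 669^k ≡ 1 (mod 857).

The order of 669 must divide p − 1 = 856 = 2^3 · 107.
Divisors: 1, 2, 4, 8, 107, 214, 428, 856.
Check each in increasing order: 669^1 ≡ 669;  669^2 ≡ 207;  669^4 ≡ 856;  669^8 ≡ 1.
Smallest exponent giving 1 is 8.

8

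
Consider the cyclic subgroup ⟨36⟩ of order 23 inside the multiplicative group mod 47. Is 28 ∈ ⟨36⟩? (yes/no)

⟨36⟩ has order 23; its elements mod 47 are {1, 2, 3, 4, 6, 7, 8, 9, 12, 14, 16, 17, 18, 21, 24, 25, 27, 28, 32, 34, 36, 37, 42}.
28 is in this set.

yes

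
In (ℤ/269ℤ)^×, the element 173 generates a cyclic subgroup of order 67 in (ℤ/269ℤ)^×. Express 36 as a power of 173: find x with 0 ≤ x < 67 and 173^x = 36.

56

Baby-step giant-step with m = ceil(sqrt(67)) = 9.
Baby table (173^j mod 269 for j=0..8):
  0:1  1:173  2:70  3:5  4:58  5:81  6:25  7:21
  8:136
Giant step factor: 173^(-9) ≡ 99 (mod 269).
Scan 36·99^i mod 269 for i = 0, 1, …:
  i=0: 36   i=1: 67   i=2: 177   i=3: 38
  i=4: 265   i=5: 142   i=6: 70
Match at i=6, j=2: x = 6·9 + 2 = 56.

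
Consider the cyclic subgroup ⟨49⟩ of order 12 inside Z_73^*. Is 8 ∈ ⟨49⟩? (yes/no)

yes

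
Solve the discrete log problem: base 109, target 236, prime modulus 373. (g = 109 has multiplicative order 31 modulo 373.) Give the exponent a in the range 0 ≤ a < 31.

Successive powers of 109 modulo 373:
  109^0=1  109^1=109  109^2=318  109^3=346  109^4=41  109^5=366
  109^6=356  109^7=12  109^8=189  109^9=86  109^10=49  109^11=119
  109^12=289  109^13=169  109^14=144  109^15=30  109^16=286  109^17=215
  109^18=309  109^19=111  109^20=163  109^21=236
So 109^21 ≡ 236 (mod 373), giving a = 21.

21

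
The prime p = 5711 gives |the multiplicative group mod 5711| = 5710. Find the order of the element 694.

The order of 694 must divide p − 1 = 5710 = 2 · 5 · 571.
Divisors: 1, 2, 5, 10, 571, 1142, 2855, 5710.
Check each in increasing order: 694^1 ≡ 694;  694^2 ≡ 1912;  694^5 ≡ 3141;  694^10 ≡ 2984;  694^571 ≡ 4309;  694^1142 ≡ 1020;  694^2855 ≡ 5710;  694^5710 ≡ 1.
Smallest exponent giving 1 is 5710.

5710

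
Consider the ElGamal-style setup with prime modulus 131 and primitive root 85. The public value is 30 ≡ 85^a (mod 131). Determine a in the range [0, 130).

51

Baby-step giant-step with m = ceil(sqrt(130)) = 12.
Baby table (85^j mod 131 for j=0..11):
  0:1  1:85  2:20  3:128  4:7  5:71  6:9  7:110
  8:49  9:104  10:63  11:115
Giant step factor: 85^(-12) ≡ 55 (mod 131).
Scan 30·55^i mod 131 for i = 0, 1, …:
  i=0: 30   i=1: 78   i=2: 98   i=3: 19
  i=4: 128
Match at i=4, j=3: a = 4·12 + 3 = 51.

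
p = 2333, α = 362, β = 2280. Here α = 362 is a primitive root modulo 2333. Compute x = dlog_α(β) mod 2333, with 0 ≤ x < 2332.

860

Baby-step giant-step with m = ceil(sqrt(2332)) = 49.
Baby table (362^j mod 2333 for j=0..48):
  0:1  1:362  2:396  3:1039  4:505  5:836  6:1675  7:2103
  8:728  9:2240  10:1329  11:500  12:1359  13:2028  14:1574  15:536
  16:393  17:2286  18:1650  19:52  20:160  21:1928  22:369  23:597
  24:1478  25:779  26:2038  27:528  28:2163  29:1451  30:337  31:678
  32:471  33:193  34:2209  35:1772  36:2222  37:1812  38:371  39:1321
  40:2270  41:524  42:715  43:2200  44:847  45:991  46:1793  47:492
  48:796
Giant step factor: 362^(-49) ≡ 2245 (mod 2333).
Scan 2280·2245^i mod 2333 for i = 0, 1, …:
  i=0: 2280   i=1: 2331   i=2: 176   i=3: 843
  i=4: 472   i=5: 458   i=6: 1690   i=7: 592
  i=8: 1563   i=9: 103     …   i=16: 2327
  i=17: 528
Match at i=17, j=27: x = 17·49 + 27 = 860.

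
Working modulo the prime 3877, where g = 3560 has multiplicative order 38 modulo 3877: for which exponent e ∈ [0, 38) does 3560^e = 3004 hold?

Successive powers of 3560 modulo 3877:
  3560^0=1  3560^1=3560  3560^2=3564  3560^3=2296  3560^4=1044  3560^5=2474
  3560^6=2773  3560^7=1038  3560^8=499  3560^9=774  3560^10=2770  3560^11=1989
  3560^12=1438  3560^13=1640  3560^14=3515  3560^15=2321  3560^16=873  3560^17=2403
  3560^18=2018  3560^19=3876  3560^20=317  3560^21=313  3560^22=1581  3560^23=2833
  3560^24=1403  3560^25=1104  3560^26=2839  3560^27=3378  3560^28=3103  3560^29=1107
  3560^30=1888  3560^31=2439  3560^32=2237  3560^33=362  3560^34=1556  3560^35=3004
So 3560^35 ≡ 3004 (mod 3877), giving e = 35.

35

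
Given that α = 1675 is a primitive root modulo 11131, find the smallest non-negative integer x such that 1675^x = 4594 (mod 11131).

Baby-step giant-step with m = ceil(sqrt(11130)) = 106.
Baby table (1675^j mod 11131 for j=0..105):
  0:1  1:1675  2:613  3:2723  4:8446  5:10680  6:1483  7:1812
  8:7468  9:8787  10:3043  11:10158  12:6482  13:4625  14:10830  15:7851
  16:4714  17:4071  18:6753  19:2179  20:9988  21:7  22:594  23:4291
  24:7930  25:3467  26:7974  27:10381  28:1553  29:7752  30:5854  31:10170
  32:4320  33:850  34:10113  35:9024  36:10433  37:10736  38:6235  39:2747
  40:4122  41:3130  42:49  43:4158  44:7775  45:10986  46:2007  47:163
  48:5881  49:10871  50:9740  51:7585  52:4404  53:7978  54:5950  55:4005
  56:7513  57:6245  58:8366  59:10252  60:8098  61:6592  62:10779  63:343
  64:6844  65:9901  66:10116  67:2918  68:1141  69:7774  70:9311  71:1394
  72:8571  73:8566  74:191  75:8257  76:5773  77:8067  78:10322  79:2907
  80:4978  81:1031  82:1620  83:8667  84:2401  85:3384  86:2521  87:4026
  88:9295  89:7987  90:9894  91:9522  92:9758  93:4342  94:4307  95:1337
  96:2144  97:7018  98:814  99:5468  100:9218  101:1453  102:7217  103:209
  104:5014  105:5676
Giant step factor: 1675^(-106) ≡ 1085 (mod 11131).
Scan 4594·1085^i mod 11131 for i = 0, 1, …:
  i=0: 4594   i=1: 8933   i=2: 8335   i=3: 5103
  i=4: 4648   i=5: 737   i=6: 9344   i=7: 9030
  i=8: 2270   i=9: 2999     …   i=61: 5628
  i=62: 6592
Match at i=62, j=61: x = 62·106 + 61 = 6633.

6633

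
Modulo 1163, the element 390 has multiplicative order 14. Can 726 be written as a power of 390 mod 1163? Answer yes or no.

no

⟨390⟩ has order 14; its elements mod 1163 are {1, 44, 185, 253, 285, 390, 498, 665, 773, 878, 910, 978, 1119, 1162}.
726 is not in this set.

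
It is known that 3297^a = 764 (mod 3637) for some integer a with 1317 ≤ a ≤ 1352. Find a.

1334

Compute 3297^1317 mod 3637 = 2207, then multiply by 3297 repeatedly:
  3297^1317=2207  3297^1318=2479  3297^1319=924  3297^1320=2259  3297^1321=2984
  3297^1322=163  3297^1323=2772  3297^1324=3140  3297^1325=1678  3297^1326=489
  3297^1327=1042  3297^1328=2146  3297^1329=1397  3297^1330=1467  3297^1331=3126
  3297^1332=2801  3297^1333=554  3297^1334=764
Found 764 at exponent 1334.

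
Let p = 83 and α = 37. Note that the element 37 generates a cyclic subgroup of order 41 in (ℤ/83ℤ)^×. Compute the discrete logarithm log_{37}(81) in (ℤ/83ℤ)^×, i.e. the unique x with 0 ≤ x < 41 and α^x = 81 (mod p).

39

Baby-step giant-step with m = ceil(sqrt(41)) = 7.
Baby table (37^j mod 83 for j=0..6):
  0:1  1:37  2:41  3:23  4:21  5:30  6:31
Giant step factor: 37^(-7) ≡ 11 (mod 83).
Scan 81·11^i mod 83 for i = 0, 1, …:
  i=0: 81   i=1: 61   i=2: 7   i=3: 77
  i=4: 17   i=5: 21
Match at i=5, j=4: x = 5·7 + 4 = 39.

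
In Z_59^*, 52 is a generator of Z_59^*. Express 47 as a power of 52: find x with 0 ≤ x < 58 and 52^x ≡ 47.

19

Successive powers of 52 modulo 59:
  52^0=1  52^1=52  52^2=49  52^3=11  52^4=41  52^5=8
  52^6=3  52^7=38  52^8=29  52^9=33  52^10=5  52^11=24
  52^12=9  52^13=55  52^14=28  52^15=40  52^16=15  52^17=13
  52^18=27  52^19=47
So 52^19 ≡ 47 (mod 59), giving x = 19.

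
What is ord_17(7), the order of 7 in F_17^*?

The order of 7 must divide p − 1 = 16 = 2^4.
Divisors: 1, 2, 4, 8, 16.
Check each in increasing order: 7^1 ≡ 7;  7^2 ≡ 15;  7^4 ≡ 4;  7^8 ≡ 16;  7^16 ≡ 1.
Smallest exponent giving 1 is 16.

16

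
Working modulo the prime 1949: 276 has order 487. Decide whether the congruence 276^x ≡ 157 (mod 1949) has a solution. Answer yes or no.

157 ∈ ⟨276⟩ iff 157^487 ≡ 1 (mod 1949), since |⟨276⟩| = 487.
157^487 mod 1949 = 589.
Since 589 ≠ 1, 157 does not lie in the subgroup.

no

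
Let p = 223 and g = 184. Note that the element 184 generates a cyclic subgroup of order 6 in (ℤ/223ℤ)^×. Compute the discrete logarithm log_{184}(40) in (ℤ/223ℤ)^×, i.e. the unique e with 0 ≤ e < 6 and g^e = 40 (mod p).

Successive powers of 184 modulo 223:
  184^0=1  184^1=184  184^2=183  184^3=222  184^4=39  184^5=40
So 184^5 ≡ 40 (mod 223), giving e = 5.

5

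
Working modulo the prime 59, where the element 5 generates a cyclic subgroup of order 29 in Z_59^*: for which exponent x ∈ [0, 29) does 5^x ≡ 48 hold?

Successive powers of 5 modulo 59:
  5^0=1  5^1=5  5^2=25  5^3=7  5^4=35  5^5=57
  5^6=49  5^7=9  5^8=45  5^9=48
So 5^9 ≡ 48 (mod 59), giving x = 9.

9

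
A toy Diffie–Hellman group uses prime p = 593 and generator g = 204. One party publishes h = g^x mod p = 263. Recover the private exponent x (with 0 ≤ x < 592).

583

Baby-step giant-step with m = ceil(sqrt(592)) = 25.
Baby table (204^j mod 593 for j=0..24):
  0:1  1:204  2:106  3:276  4:562  5:199  6:272  7:339
  8:368  9:354  10:463  11:165  12:452  13:293  14:472  15:222
  16:220  17:405  18:193  19:234  20:296  21:491  22:540  23:455
  24:312
Giant step factor: 204^(-25) ≡ 295 (mod 593).
Scan 263·295^i mod 593 for i = 0, 1, …:
  i=0: 263   i=1: 495   i=2: 147   i=3: 76
  i=4: 479   i=5: 171   i=6: 40   i=7: 533
  i=8: 90   i=9: 458     …   i=22: 150
  i=23: 368
Match at i=23, j=8: x = 23·25 + 8 = 583.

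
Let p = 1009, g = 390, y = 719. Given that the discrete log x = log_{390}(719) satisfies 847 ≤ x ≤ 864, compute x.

858

Compute 390^847 mod 1009 = 440, then multiply by 390 repeatedly:
  390^847=440  390^848=70  390^849=57  390^850=32  390^851=372
  390^852=793  390^853=516  390^854=449  390^855=553  390^856=753
  390^857=51  390^858=719
Found 719 at exponent 858.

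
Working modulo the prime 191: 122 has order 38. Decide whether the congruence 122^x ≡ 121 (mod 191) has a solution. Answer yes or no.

yes

121 ∈ ⟨122⟩ iff 121^38 ≡ 1 (mod 191), since |⟨122⟩| = 38.
121^38 mod 191 = 1.
Since 1 = 1, 121 lies in the subgroup.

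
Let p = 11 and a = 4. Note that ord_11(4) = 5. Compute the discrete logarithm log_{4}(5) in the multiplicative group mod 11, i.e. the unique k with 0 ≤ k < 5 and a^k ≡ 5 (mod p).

Successive powers of 4 modulo 11:
  4^0=1  4^1=4  4^2=5
So 4^2 ≡ 5 (mod 11), giving k = 2.

2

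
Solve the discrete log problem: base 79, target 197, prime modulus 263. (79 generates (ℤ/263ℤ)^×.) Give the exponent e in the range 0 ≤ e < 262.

181

Baby-step giant-step with m = ceil(sqrt(262)) = 17.
Baby table (79^j mod 263 for j=0..16):
  0:1  1:79  2:192  3:177  4:44  5:57  6:32  7:161
  8:95  9:141  10:93  11:246  12:235  13:155  14:147  15:41
  16:83
Giant step factor: 79^(-17) ≡ 73 (mod 263).
Scan 197·73^i mod 263 for i = 0, 1, …:
  i=0: 197   i=1: 179   i=2: 180   i=3: 253
  i=4: 59   i=5: 99   i=6: 126   i=7: 256
  i=8: 15   i=9: 43   i=10: 246
Match at i=10, j=11: e = 10·17 + 11 = 181.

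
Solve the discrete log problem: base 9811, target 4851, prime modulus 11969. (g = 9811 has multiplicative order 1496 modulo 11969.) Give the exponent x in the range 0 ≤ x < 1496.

33

Baby-step giant-step with m = ceil(sqrt(1496)) = 39.
Baby table (9811^j mod 11969 for j=0..38):
  0:1  1:9811  2:1023  3:6631  4:5226  5:9059  6:8024  7:3351
  8:9787  9:4939  10:6017  11:1679  12:3325  13:6050  14:2279  15:1177
  16:9431  17:7171  18:899  19:10905  20:10033  21:707  22:6326  23:5121
  24:8238  25:8330  26:1298  27:11631  28:11264  29:1327  30:8894  31:5024
  32:2122  33:4851  34:4417  35:7407  36:6278  37:984  38:7010
Giant step factor: 9811^(-39) ≡ 6459 (mod 11969).
Scan 4851·6459^i mod 11969 for i = 0, 1, …:
  i=0: 4851
Match at i=0, j=33: x = 0·39 + 33 = 33.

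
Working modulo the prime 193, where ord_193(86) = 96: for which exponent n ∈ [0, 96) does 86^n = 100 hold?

31

Baby-step giant-step with m = ceil(sqrt(96)) = 10.
Baby table (86^j mod 193 for j=0..9):
  0:1  1:86  2:62  3:121  4:177  5:168  6:166  7:187
  8:63  9:14
Giant step factor: 86^(-10) ≡ 21 (mod 193).
Scan 100·21^i mod 193 for i = 0, 1, …:
  i=0: 100   i=1: 170   i=2: 96   i=3: 86
Match at i=3, j=1: n = 3·10 + 1 = 31.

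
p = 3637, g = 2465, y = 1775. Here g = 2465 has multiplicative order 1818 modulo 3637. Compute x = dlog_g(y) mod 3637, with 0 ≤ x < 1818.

Baby-step giant-step with m = ceil(sqrt(1818)) = 43.
Baby table (2465^j mod 3637 for j=0..42):
  0:1  1:2465  2:2435  3:1225  4:915  5:535  6:2181  7:679
  8:715  9:2167  10:2539  11:2995  12:3202  13:640  14:2779  15:1764
  16:2045  17:43  18:522  19:2869  20:1757  21:2975  22:1183  23:2858
  24:101  25:1649  26:2256  27:67  28:1490  29:3117  30:2061  31:3113
  32:3112  33:647  34:1849  35:624  36:3346  37:2811  38:630  39:3588
  40:2873  41:706  42:1804
Giant step factor: 2465^(-43) ≡ 2330 (mod 3637).
Scan 1775·2330^i mod 3637 for i = 0, 1, …:
  i=0: 1775   i=1: 481   i=2: 534   i=3: 366
  i=4: 1722   i=5: 649   i=6: 2815   i=7: 1439
  i=8: 3193   i=9: 2025     …   i=32: 2401
  i=33: 624
Match at i=33, j=35: x = 33·43 + 35 = 1454.

1454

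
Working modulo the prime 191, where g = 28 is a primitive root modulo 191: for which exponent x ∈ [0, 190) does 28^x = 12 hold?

36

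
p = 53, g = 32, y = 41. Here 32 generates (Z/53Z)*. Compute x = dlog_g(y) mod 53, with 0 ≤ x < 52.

9

Successive powers of 32 modulo 53:
  32^0=1  32^1=32  32^2=17  32^3=14  32^4=24  32^5=26
  32^6=37  32^7=18  32^8=46  32^9=41
So 32^9 ≡ 41 (mod 53), giving x = 9.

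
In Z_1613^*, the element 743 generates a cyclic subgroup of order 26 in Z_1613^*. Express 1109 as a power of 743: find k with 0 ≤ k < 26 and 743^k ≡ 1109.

4

Successive powers of 743 modulo 1613:
  743^0=1  743^1=743  743^2=403  743^3=1024  743^4=1109
So 743^4 ≡ 1109 (mod 1613), giving k = 4.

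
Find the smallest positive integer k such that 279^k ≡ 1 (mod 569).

568

The order of 279 must divide p − 1 = 568 = 2^3 · 71.
Divisors: 1, 2, 4, 8, 71, 142, 284, 568.
Check each in increasing order: 279^1 ≡ 279;  279^2 ≡ 457;  279^4 ≡ 26;  279^8 ≡ 107;  279^71 ≡ 292;  279^142 ≡ 483;  279^284 ≡ 568;  279^568 ≡ 1.
Smallest exponent giving 1 is 568.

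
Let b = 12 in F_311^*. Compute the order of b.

The order of 12 must divide p − 1 = 310 = 2 · 5 · 31.
Divisors: 1, 2, 5, 10, 31, 62, 155, 310.
Check each in increasing order: 12^1 ≡ 12;  12^2 ≡ 144;  12^5 ≡ 32;  12^10 ≡ 91;  12^31 ≡ 216;  12^62 ≡ 6;  12^155 ≡ 1.
Smallest exponent giving 1 is 155.

155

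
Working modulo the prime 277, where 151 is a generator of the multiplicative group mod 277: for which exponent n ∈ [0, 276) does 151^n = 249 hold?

Baby-step giant-step with m = ceil(sqrt(276)) = 17.
Baby table (151^j mod 277 for j=0..16):
  0:1  1:151  2:87  3:118  4:90  5:17  6:74  7:94
  8:67  9:145  10:12  11:150  12:213  13:31  14:249  15:204
  16:57
Giant step factor: 151^(-17) ≡ 97 (mod 277).
Scan 249·97^i mod 277 for i = 0, 1, …:
  i=0: 249
Match at i=0, j=14: n = 0·17 + 14 = 14.

14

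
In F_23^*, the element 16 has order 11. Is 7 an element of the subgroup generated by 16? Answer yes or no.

no

7 ∈ ⟨16⟩ iff 7^11 ≡ 1 (mod 23), since |⟨16⟩| = 11.
7^11 mod 23 = 22.
Since 22 ≠ 1, 7 does not lie in the subgroup.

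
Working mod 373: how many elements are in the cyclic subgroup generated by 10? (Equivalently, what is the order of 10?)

186

The order of 10 must divide p − 1 = 372 = 2^2 · 3 · 31.
Divisors: 1, 2, 3, 4, 6, 12, 31, 62, 93, 124, 186, 372.
Check each in increasing order: 10^1 ≡ 10;  10^2 ≡ 100;  10^3 ≡ 254;  10^4 ≡ 302;  10^6 ≡ 360;  10^12 ≡ 169;  10^31 ≡ 285;  10^62 ≡ 284;  10^93 ≡ 372;  10^124 ≡ 88;  10^186 ≡ 1.
Smallest exponent giving 1 is 186.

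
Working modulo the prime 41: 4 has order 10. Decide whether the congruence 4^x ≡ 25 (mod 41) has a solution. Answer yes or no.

yes

25 ∈ ⟨4⟩ iff 25^10 ≡ 1 (mod 41), since |⟨4⟩| = 10.
25^10 mod 41 = 1.
Since 1 = 1, 25 lies in the subgroup.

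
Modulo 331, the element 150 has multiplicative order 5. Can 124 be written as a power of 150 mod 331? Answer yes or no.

yes

124 ∈ ⟨150⟩ iff 124^5 ≡ 1 (mod 331), since |⟨150⟩| = 5.
124^5 mod 331 = 1.
Since 1 = 1, 124 lies in the subgroup.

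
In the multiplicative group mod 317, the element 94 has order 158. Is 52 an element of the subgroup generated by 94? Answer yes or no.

52 ∈ ⟨94⟩ iff 52^158 ≡ 1 (mod 317), since |⟨94⟩| = 158.
52^158 mod 317 = 316.
Since 316 ≠ 1, 52 does not lie in the subgroup.

no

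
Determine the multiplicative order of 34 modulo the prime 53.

52

The order of 34 must divide p − 1 = 52 = 2^2 · 13.
Divisors: 1, 2, 4, 13, 26, 52.
Check each in increasing order: 34^1 ≡ 34;  34^2 ≡ 43;  34^4 ≡ 47;  34^13 ≡ 23;  34^26 ≡ 52;  34^52 ≡ 1.
Smallest exponent giving 1 is 52.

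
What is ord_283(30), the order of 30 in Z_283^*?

94

The order of 30 must divide p − 1 = 282 = 2 · 3 · 47.
Divisors: 1, 2, 3, 6, 47, 94, 141, 282.
Check each in increasing order: 30^1 ≡ 30;  30^2 ≡ 51;  30^3 ≡ 115;  30^6 ≡ 207;  30^47 ≡ 282;  30^94 ≡ 1.
Smallest exponent giving 1 is 94.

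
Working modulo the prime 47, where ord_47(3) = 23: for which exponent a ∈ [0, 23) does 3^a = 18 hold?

Successive powers of 3 modulo 47:
  3^0=1  3^1=3  3^2=9  3^3=27  3^4=34  3^5=8
  3^6=24  3^7=25  3^8=28  3^9=37  3^10=17  3^11=4
  3^12=12  3^13=36  3^14=14  3^15=42  3^16=32  3^17=2
  3^18=6  3^19=18
So 3^19 ≡ 18 (mod 47), giving a = 19.

19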